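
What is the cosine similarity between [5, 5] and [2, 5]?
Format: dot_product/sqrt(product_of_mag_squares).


dot = 35. |a|^2 = 50, |b|^2 = 29. cos = 35/sqrt(1450).

35/sqrt(1450)


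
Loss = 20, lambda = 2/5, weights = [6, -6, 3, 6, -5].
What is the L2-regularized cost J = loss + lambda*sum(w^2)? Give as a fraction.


L2 sq norm = sum(w^2) = 142. J = 20 + 2/5 * 142 = 384/5.

384/5


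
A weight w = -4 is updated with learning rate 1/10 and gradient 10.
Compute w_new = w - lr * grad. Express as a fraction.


w_new = -4 - 1/10 * 10 = -4 - 1 = -5.

-5


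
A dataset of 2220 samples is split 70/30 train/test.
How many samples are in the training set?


Test set = 2220 * 30% = 666. Training set = 2220 - 666 = 1554.

1554


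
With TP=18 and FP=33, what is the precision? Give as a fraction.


Precision = TP / (TP + FP) = 18 / 51 = 6/17.

6/17


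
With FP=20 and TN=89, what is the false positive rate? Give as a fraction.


FPR = FP / (FP + TN) = 20 / 109 = 20/109.

20/109


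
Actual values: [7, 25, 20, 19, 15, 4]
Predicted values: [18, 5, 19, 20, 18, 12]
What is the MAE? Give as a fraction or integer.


MAE = (1/6) * (|7-18|=11 + |25-5|=20 + |20-19|=1 + |19-20|=1 + |15-18|=3 + |4-12|=8). Sum = 44. MAE = 22/3.

22/3


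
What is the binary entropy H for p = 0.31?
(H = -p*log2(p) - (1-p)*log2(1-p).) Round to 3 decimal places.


H = -0.31*log2(0.31) - 0.69*log2(0.69) = 0.893.

0.893


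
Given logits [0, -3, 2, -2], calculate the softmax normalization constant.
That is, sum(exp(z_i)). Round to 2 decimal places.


Denom = e^0=1.0000 + e^-3=0.0498 + e^2=7.3891 + e^-2=0.1353. Sum = 8.5742, which rounds to 8.57.

8.57


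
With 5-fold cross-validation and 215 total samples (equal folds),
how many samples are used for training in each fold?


Each validation fold has 215/5 = 43 samples. Training set = 215 - 43 = 172.

172


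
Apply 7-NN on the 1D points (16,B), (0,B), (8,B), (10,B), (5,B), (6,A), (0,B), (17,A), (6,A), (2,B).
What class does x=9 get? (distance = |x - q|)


Distances: |16-9|=7, |0-9|=9, |8-9|=1, |10-9|=1, |5-9|=4, |6-9|=3, |0-9|=9, |17-9|=8, |6-9|=3, |2-9|=7. 7 nearest: (8,B), (10,B), (6,A), (6,A), (5,B), (16,B), (2,B). Counts: {'B': 5, 'A': 2}. Majority class: B.

B


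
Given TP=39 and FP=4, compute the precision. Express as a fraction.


Precision = TP / (TP + FP) = 39 / 43 = 39/43.

39/43


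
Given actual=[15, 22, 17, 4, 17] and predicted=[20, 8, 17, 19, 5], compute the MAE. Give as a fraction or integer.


MAE = (1/5) * (|15-20|=5 + |22-8|=14 + |17-17|=0 + |4-19|=15 + |17-5|=12). Sum = 46. MAE = 46/5.

46/5


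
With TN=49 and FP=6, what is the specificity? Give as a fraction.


Specificity = TN / (TN + FP) = 49 / 55 = 49/55.

49/55


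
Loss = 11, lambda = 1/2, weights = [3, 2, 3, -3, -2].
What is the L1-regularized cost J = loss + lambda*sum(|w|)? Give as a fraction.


L1 norm = sum(|w|) = 13. J = 11 + 1/2 * 13 = 35/2.

35/2


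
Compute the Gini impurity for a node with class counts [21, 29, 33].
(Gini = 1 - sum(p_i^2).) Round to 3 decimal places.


Total = 83. Proportions: 21/83, 29/83, 33/83. sum(p_i^2) = 0.3442. Gini = 1 - 0.3442 = 0.6558, which rounds to 0.656.

0.656


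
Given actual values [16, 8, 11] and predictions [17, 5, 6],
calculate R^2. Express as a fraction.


Mean(y) = 35/3. SS_res = 35. SS_tot = 98/3. R^2 = 1 - 35/(98/3) = -1/14.

-1/14


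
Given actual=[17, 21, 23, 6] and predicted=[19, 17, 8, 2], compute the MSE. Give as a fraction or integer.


MSE = (1/4) * ((17-19)^2=4 + (21-17)^2=16 + (23-8)^2=225 + (6-2)^2=16). Sum = 261. MSE = 261/4.

261/4


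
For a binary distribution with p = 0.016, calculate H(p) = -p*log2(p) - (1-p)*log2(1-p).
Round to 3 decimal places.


H = -0.016*log2(0.016) - 0.984*log2(0.984) = 0.118.

0.118


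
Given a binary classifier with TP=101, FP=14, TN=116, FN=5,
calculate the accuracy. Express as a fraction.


Accuracy = (TP + TN) / (TP + TN + FP + FN) = (101 + 116) / 236 = 217/236.

217/236


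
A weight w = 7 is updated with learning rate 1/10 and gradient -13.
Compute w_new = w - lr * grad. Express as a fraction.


w_new = 7 - 1/10 * -13 = 7 - -13/10 = 83/10.

83/10


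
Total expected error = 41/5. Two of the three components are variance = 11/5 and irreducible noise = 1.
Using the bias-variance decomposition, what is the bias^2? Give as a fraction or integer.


Total error = bias^2 + variance + irreducible noise. So bias^2 = 41/5 - 11/5 - 1 = 5.

5


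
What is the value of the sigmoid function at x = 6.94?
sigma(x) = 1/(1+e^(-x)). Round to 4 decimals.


sigma(6.94) = 1/(1+e^(-6.94)) = 1/(1+0.000968) = 1/1.000968 = 0.9990.

0.9990


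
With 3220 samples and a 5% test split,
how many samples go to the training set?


Test set = 3220 * 5% = 161. Training set = 3220 - 161 = 3059.

3059


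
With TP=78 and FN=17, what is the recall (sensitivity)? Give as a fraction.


Recall = TP / (TP + FN) = 78 / 95 = 78/95.

78/95


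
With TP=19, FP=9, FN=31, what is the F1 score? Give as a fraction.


Precision = 19/28 = 19/28. Recall = 19/50 = 19/50. F1 = 2*P*R/(P+R) = 19/39.

19/39


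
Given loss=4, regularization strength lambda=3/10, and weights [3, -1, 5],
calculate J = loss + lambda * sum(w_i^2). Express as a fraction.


L2 sq norm = sum(w^2) = 35. J = 4 + 3/10 * 35 = 29/2.

29/2


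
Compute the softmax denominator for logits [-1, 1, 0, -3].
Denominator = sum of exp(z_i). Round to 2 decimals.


Denom = e^-1=0.3679 + e^1=2.7183 + e^0=1.0000 + e^-3=0.0498. Sum = 4.1360, which rounds to 4.14.

4.14


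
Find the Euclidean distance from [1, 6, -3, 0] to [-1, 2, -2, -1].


d = sqrt(sum of squared differences). (1--1)^2=4, (6-2)^2=16, (-3--2)^2=1, (0--1)^2=1. Sum = 22.

sqrt(22)


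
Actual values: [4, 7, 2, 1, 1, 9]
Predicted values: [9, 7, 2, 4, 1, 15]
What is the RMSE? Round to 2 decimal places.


MSE = 11.6667. RMSE = sqrt(11.6667) = 3.42.

3.42


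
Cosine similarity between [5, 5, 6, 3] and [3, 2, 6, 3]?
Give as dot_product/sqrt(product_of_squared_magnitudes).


dot = 70. |a|^2 = 95, |b|^2 = 58. cos = 70/sqrt(5510).

70/sqrt(5510)


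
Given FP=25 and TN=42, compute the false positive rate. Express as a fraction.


FPR = FP / (FP + TN) = 25 / 67 = 25/67.

25/67


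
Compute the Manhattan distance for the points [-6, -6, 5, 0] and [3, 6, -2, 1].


d = sum of absolute differences: |-6-3|=9 + |-6-6|=12 + |5--2|=7 + |0-1|=1 = 29.

29


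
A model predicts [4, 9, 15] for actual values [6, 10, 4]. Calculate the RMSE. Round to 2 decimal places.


MSE = 42.0000. RMSE = sqrt(42.0000) = 6.48.

6.48


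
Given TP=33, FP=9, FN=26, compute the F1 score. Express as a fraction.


Precision = 33/42 = 11/14. Recall = 33/59 = 33/59. F1 = 2*P*R/(P+R) = 66/101.

66/101


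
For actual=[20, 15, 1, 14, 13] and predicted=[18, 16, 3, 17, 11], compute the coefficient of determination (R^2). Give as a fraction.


Mean(y) = 63/5. SS_res = 22. SS_tot = 986/5. R^2 = 1 - 22/(986/5) = 438/493.

438/493


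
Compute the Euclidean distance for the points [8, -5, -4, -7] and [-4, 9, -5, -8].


d = sqrt(sum of squared differences). (8--4)^2=144, (-5-9)^2=196, (-4--5)^2=1, (-7--8)^2=1. Sum = 342.

sqrt(342)


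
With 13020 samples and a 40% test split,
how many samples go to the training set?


Test set = 13020 * 40% = 5208. Training set = 13020 - 5208 = 7812.

7812


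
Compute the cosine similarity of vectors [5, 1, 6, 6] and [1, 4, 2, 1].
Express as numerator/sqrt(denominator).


dot = 27. |a|^2 = 98, |b|^2 = 22. cos = 27/sqrt(2156).

27/sqrt(2156)


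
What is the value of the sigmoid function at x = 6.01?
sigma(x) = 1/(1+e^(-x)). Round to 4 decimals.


sigma(6.01) = 1/(1+e^(-6.01)) = 1/(1+0.002454) = 1/1.002454 = 0.9976.

0.9976


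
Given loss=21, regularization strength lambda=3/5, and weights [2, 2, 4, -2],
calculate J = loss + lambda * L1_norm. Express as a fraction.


L1 norm = sum(|w|) = 10. J = 21 + 3/5 * 10 = 27.

27


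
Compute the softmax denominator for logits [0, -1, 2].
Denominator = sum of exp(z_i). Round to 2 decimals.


Denom = e^0=1.0000 + e^-1=0.3679 + e^2=7.3891. Sum = 8.7570, which rounds to 8.76.

8.76


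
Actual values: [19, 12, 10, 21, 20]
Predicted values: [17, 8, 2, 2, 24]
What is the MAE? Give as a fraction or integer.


MAE = (1/5) * (|19-17|=2 + |12-8|=4 + |10-2|=8 + |21-2|=19 + |20-24|=4). Sum = 37. MAE = 37/5.

37/5


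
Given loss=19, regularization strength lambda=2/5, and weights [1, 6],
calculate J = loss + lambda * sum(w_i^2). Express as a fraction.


L2 sq norm = sum(w^2) = 37. J = 19 + 2/5 * 37 = 169/5.

169/5


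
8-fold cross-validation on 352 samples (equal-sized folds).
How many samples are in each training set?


Each validation fold has 352/8 = 44 samples. Training set = 352 - 44 = 308.

308


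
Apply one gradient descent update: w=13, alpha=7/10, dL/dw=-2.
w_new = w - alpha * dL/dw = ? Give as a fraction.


w_new = 13 - 7/10 * -2 = 13 - -7/5 = 72/5.

72/5


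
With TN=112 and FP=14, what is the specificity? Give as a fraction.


Specificity = TN / (TN + FP) = 112 / 126 = 8/9.

8/9


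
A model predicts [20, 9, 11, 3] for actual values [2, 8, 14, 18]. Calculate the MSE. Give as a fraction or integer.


MSE = (1/4) * ((2-20)^2=324 + (8-9)^2=1 + (14-11)^2=9 + (18-3)^2=225). Sum = 559. MSE = 559/4.

559/4


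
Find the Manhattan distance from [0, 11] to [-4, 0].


d = sum of absolute differences: |0--4|=4 + |11-0|=11 = 15.

15


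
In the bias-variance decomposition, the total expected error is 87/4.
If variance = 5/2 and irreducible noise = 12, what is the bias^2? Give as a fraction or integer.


Total error = bias^2 + variance + irreducible noise. So bias^2 = 87/4 - 5/2 - 12 = 29/4.

29/4


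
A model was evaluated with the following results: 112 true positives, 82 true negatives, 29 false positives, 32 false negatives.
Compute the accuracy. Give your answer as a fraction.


Accuracy = (TP + TN) / (TP + TN + FP + FN) = (112 + 82) / 255 = 194/255.

194/255


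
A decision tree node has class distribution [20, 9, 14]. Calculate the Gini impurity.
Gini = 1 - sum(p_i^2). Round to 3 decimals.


Total = 43. Proportions: 20/43, 9/43, 14/43. sum(p_i^2) = 0.3661. Gini = 1 - 0.3661 = 0.6339, which rounds to 0.634.

0.634


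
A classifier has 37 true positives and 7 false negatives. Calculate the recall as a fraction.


Recall = TP / (TP + FN) = 37 / 44 = 37/44.

37/44


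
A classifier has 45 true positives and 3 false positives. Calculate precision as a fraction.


Precision = TP / (TP + FP) = 45 / 48 = 15/16.

15/16


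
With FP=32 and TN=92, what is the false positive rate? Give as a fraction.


FPR = FP / (FP + TN) = 32 / 124 = 8/31.

8/31


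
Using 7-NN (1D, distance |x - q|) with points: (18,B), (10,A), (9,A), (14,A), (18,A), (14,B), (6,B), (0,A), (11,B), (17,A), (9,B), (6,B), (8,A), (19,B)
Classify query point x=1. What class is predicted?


Distances: |18-1|=17, |10-1|=9, |9-1|=8, |14-1|=13, |18-1|=17, |14-1|=13, |6-1|=5, |0-1|=1, |11-1|=10, |17-1|=16, |9-1|=8, |6-1|=5, |8-1|=7, |19-1|=18. 7 nearest: (0,A), (6,B), (6,B), (8,A), (9,A), (9,B), (10,A). Counts: {'A': 4, 'B': 3}. Majority class: A.

A


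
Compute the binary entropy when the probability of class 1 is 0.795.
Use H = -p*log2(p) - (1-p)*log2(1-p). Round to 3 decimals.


H = -0.795*log2(0.795) - 0.205*log2(0.205) = 0.732.

0.732


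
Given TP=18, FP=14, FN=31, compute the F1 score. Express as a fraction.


Precision = 18/32 = 9/16. Recall = 18/49 = 18/49. F1 = 2*P*R/(P+R) = 4/9.

4/9


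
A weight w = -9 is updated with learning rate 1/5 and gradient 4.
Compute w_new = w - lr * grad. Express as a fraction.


w_new = -9 - 1/5 * 4 = -9 - 4/5 = -49/5.

-49/5


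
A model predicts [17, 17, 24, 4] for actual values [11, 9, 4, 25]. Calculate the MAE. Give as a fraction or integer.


MAE = (1/4) * (|11-17|=6 + |9-17|=8 + |4-24|=20 + |25-4|=21). Sum = 55. MAE = 55/4.

55/4


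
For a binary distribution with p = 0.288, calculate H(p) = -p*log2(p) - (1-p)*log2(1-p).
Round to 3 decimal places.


H = -0.288*log2(0.288) - 0.712*log2(0.712) = 0.866.

0.866


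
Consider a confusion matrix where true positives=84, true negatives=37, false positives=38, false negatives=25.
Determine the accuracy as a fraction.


Accuracy = (TP + TN) / (TP + TN + FP + FN) = (84 + 37) / 184 = 121/184.

121/184


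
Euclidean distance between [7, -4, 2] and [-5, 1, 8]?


d = sqrt(sum of squared differences). (7--5)^2=144, (-4-1)^2=25, (2-8)^2=36. Sum = 205.

sqrt(205)


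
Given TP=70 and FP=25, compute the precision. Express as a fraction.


Precision = TP / (TP + FP) = 70 / 95 = 14/19.

14/19


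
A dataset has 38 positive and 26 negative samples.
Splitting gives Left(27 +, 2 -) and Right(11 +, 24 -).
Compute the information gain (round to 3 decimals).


H(parent) = 0.9745. H(left) = 0.3621, H(right) = 0.8981. Weighted = (29/64)*0.3621 + (35/64)*0.8981 = 0.6552. IG = 0.9745 - 0.6552 = 0.3193, which rounds to 0.319.

0.319


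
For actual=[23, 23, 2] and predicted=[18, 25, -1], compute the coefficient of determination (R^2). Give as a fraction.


Mean(y) = 16. SS_res = 38. SS_tot = 294. R^2 = 1 - 38/(294) = 128/147.

128/147


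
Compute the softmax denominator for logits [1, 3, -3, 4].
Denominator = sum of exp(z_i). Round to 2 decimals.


Denom = e^1=2.7183 + e^3=20.0855 + e^-3=0.0498 + e^4=54.5982. Sum = 77.4518, which rounds to 77.45.

77.45


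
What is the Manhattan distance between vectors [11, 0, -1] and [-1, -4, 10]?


d = sum of absolute differences: |11--1|=12 + |0--4|=4 + |-1-10|=11 = 27.

27


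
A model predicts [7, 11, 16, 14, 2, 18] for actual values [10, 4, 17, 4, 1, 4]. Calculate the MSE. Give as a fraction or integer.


MSE = (1/6) * ((10-7)^2=9 + (4-11)^2=49 + (17-16)^2=1 + (4-14)^2=100 + (1-2)^2=1 + (4-18)^2=196). Sum = 356. MSE = 178/3.

178/3


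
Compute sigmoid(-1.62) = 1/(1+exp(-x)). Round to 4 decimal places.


sigma(-1.62) = 1/(1+e^(1.62)) = 1/(1+5.053090) = 1/6.053090 = 0.1652.

0.1652


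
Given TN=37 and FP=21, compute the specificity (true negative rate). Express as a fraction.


Specificity = TN / (TN + FP) = 37 / 58 = 37/58.

37/58


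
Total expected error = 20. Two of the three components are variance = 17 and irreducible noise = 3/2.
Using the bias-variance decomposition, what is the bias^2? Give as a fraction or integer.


Total error = bias^2 + variance + irreducible noise. So bias^2 = 20 - 17 - 3/2 = 3/2.

3/2


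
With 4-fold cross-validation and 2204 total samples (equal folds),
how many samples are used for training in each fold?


Each validation fold has 2204/4 = 551 samples. Training set = 2204 - 551 = 1653.

1653


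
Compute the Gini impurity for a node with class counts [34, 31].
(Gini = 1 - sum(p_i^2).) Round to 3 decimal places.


Total = 65. Proportions: 34/65, 31/65. sum(p_i^2) = 0.5011. Gini = 1 - 0.5011 = 0.4989, which rounds to 0.499.

0.499


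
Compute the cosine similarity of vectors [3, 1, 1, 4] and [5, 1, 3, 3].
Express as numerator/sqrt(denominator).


dot = 31. |a|^2 = 27, |b|^2 = 44. cos = 31/sqrt(1188).

31/sqrt(1188)


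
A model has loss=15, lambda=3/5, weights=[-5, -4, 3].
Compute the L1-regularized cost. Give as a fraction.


L1 norm = sum(|w|) = 12. J = 15 + 3/5 * 12 = 111/5.

111/5


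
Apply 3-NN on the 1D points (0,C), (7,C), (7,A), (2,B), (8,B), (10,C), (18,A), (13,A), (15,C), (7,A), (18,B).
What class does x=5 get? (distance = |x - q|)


Distances: |0-5|=5, |7-5|=2, |7-5|=2, |2-5|=3, |8-5|=3, |10-5|=5, |18-5|=13, |13-5|=8, |15-5|=10, |7-5|=2, |18-5|=13. 3 nearest: (7,A), (7,A), (7,C). Counts: {'A': 2, 'C': 1}. Majority class: A.

A


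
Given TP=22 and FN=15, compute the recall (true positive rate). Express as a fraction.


Recall = TP / (TP + FN) = 22 / 37 = 22/37.

22/37


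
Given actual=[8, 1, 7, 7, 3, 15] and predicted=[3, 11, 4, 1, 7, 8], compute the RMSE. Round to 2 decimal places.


MSE = 39.1667. RMSE = sqrt(39.1667) = 6.26.

6.26


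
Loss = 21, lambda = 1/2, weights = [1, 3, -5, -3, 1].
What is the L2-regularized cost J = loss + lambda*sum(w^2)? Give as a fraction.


L2 sq norm = sum(w^2) = 45. J = 21 + 1/2 * 45 = 87/2.

87/2


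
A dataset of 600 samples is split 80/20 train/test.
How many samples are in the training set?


Test set = 600 * 20% = 120. Training set = 600 - 120 = 480.

480


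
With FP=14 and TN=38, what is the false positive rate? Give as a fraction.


FPR = FP / (FP + TN) = 14 / 52 = 7/26.

7/26


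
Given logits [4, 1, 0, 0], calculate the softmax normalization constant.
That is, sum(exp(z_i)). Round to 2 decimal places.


Denom = e^4=54.5982 + e^1=2.7183 + e^0=1.0000 + e^0=1.0000. Sum = 59.3165, which rounds to 59.32.

59.32


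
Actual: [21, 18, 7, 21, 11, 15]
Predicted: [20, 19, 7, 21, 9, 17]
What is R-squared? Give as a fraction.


Mean(y) = 31/2. SS_res = 10. SS_tot = 319/2. R^2 = 1 - 10/(319/2) = 299/319.

299/319


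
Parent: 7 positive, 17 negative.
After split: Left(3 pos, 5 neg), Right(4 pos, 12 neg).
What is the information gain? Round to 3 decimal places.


H(parent) = 0.8709. H(left) = 0.9544, H(right) = 0.8113. Weighted = (8/24)*0.9544 + (16/24)*0.8113 = 0.8590. IG = 0.8709 - 0.8590 = 0.0119, which rounds to 0.012.

0.012


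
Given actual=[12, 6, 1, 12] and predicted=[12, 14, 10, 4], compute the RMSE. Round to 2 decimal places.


MSE = 52.2500. RMSE = sqrt(52.2500) = 7.23.

7.23


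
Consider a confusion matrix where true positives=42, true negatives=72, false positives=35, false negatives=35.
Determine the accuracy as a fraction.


Accuracy = (TP + TN) / (TP + TN + FP + FN) = (42 + 72) / 184 = 57/92.

57/92


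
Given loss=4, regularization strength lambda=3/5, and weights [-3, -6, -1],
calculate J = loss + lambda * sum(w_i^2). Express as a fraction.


L2 sq norm = sum(w^2) = 46. J = 4 + 3/5 * 46 = 158/5.

158/5


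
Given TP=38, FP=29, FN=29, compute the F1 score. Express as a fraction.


Precision = 38/67 = 38/67. Recall = 38/67 = 38/67. F1 = 2*P*R/(P+R) = 38/67.

38/67


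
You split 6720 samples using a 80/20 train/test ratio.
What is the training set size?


Test set = 6720 * 20% = 1344. Training set = 6720 - 1344 = 5376.

5376


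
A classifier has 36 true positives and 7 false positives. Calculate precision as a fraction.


Precision = TP / (TP + FP) = 36 / 43 = 36/43.

36/43


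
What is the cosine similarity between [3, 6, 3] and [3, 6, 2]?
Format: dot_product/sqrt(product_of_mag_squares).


dot = 51. |a|^2 = 54, |b|^2 = 49. cos = 51/sqrt(2646).

51/sqrt(2646)


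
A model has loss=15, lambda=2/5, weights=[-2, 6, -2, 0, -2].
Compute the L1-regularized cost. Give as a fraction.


L1 norm = sum(|w|) = 12. J = 15 + 2/5 * 12 = 99/5.

99/5


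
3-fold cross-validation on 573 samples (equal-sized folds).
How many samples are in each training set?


Each validation fold has 573/3 = 191 samples. Training set = 573 - 191 = 382.

382


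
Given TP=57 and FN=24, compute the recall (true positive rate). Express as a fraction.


Recall = TP / (TP + FN) = 57 / 81 = 19/27.

19/27


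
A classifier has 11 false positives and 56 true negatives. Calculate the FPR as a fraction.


FPR = FP / (FP + TN) = 11 / 67 = 11/67.

11/67


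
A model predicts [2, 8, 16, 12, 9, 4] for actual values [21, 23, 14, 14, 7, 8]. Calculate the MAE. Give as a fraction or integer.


MAE = (1/6) * (|21-2|=19 + |23-8|=15 + |14-16|=2 + |14-12|=2 + |7-9|=2 + |8-4|=4). Sum = 44. MAE = 22/3.

22/3


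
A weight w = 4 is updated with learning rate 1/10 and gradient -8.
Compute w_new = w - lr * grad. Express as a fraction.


w_new = 4 - 1/10 * -8 = 4 - -4/5 = 24/5.

24/5


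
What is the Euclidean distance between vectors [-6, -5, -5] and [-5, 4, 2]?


d = sqrt(sum of squared differences). (-6--5)^2=1, (-5-4)^2=81, (-5-2)^2=49. Sum = 131.

sqrt(131)


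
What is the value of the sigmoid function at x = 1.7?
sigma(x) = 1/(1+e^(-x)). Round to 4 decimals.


sigma(1.7) = 1/(1+e^(-1.7)) = 1/(1+0.182684) = 1/1.182684 = 0.8455.

0.8455


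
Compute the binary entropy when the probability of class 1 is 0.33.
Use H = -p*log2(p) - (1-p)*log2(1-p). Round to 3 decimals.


H = -0.33*log2(0.33) - 0.67*log2(0.67) = 0.915.

0.915


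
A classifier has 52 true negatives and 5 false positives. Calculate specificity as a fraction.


Specificity = TN / (TN + FP) = 52 / 57 = 52/57.

52/57


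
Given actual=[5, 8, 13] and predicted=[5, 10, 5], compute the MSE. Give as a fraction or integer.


MSE = (1/3) * ((5-5)^2=0 + (8-10)^2=4 + (13-5)^2=64). Sum = 68. MSE = 68/3.

68/3


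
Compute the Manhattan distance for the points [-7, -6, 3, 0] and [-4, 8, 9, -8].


d = sum of absolute differences: |-7--4|=3 + |-6-8|=14 + |3-9|=6 + |0--8|=8 = 31.

31


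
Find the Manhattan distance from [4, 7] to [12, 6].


d = sum of absolute differences: |4-12|=8 + |7-6|=1 = 9.

9


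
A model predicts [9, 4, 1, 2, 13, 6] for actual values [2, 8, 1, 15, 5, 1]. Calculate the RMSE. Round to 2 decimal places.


MSE = 53.8333. RMSE = sqrt(53.8333) = 7.34.

7.34


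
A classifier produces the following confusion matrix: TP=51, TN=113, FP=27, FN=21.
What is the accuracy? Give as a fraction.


Accuracy = (TP + TN) / (TP + TN + FP + FN) = (51 + 113) / 212 = 41/53.

41/53


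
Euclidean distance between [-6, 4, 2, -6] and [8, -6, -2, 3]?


d = sqrt(sum of squared differences). (-6-8)^2=196, (4--6)^2=100, (2--2)^2=16, (-6-3)^2=81. Sum = 393.

sqrt(393)


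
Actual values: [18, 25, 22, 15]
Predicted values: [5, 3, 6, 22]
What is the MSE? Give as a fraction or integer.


MSE = (1/4) * ((18-5)^2=169 + (25-3)^2=484 + (22-6)^2=256 + (15-22)^2=49). Sum = 958. MSE = 479/2.

479/2


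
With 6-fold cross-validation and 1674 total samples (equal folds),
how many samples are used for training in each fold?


Each validation fold has 1674/6 = 279 samples. Training set = 1674 - 279 = 1395.

1395


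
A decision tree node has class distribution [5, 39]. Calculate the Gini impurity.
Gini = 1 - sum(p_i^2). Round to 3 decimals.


Total = 44. Proportions: 5/44, 39/44. sum(p_i^2) = 0.7986. Gini = 1 - 0.7986 = 0.2014, which rounds to 0.201.

0.201


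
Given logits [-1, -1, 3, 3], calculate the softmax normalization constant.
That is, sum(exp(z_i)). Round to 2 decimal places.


Denom = e^-1=0.3679 + e^-1=0.3679 + e^3=20.0855 + e^3=20.0855. Sum = 40.9068, which rounds to 40.91.

40.91


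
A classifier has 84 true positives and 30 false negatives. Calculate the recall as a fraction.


Recall = TP / (TP + FN) = 84 / 114 = 14/19.

14/19


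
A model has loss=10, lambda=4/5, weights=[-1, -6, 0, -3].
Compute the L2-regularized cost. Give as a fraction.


L2 sq norm = sum(w^2) = 46. J = 10 + 4/5 * 46 = 234/5.

234/5


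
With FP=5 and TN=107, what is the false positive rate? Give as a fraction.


FPR = FP / (FP + TN) = 5 / 112 = 5/112.

5/112


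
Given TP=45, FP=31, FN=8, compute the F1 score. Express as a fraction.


Precision = 45/76 = 45/76. Recall = 45/53 = 45/53. F1 = 2*P*R/(P+R) = 30/43.

30/43


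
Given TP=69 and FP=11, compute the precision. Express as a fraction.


Precision = TP / (TP + FP) = 69 / 80 = 69/80.

69/80


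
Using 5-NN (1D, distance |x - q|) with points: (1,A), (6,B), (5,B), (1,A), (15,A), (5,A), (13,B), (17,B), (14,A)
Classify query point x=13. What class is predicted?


Distances: |1-13|=12, |6-13|=7, |5-13|=8, |1-13|=12, |15-13|=2, |5-13|=8, |13-13|=0, |17-13|=4, |14-13|=1. 5 nearest: (13,B), (14,A), (15,A), (17,B), (6,B). Counts: {'B': 3, 'A': 2}. Majority class: B.

B


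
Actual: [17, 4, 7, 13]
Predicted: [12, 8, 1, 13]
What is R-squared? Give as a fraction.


Mean(y) = 41/4. SS_res = 77. SS_tot = 411/4. R^2 = 1 - 77/(411/4) = 103/411.

103/411


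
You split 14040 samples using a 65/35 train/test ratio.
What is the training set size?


Test set = 14040 * 35% = 4914. Training set = 14040 - 4914 = 9126.

9126


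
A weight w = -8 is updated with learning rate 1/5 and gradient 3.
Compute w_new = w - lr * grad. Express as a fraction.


w_new = -8 - 1/5 * 3 = -8 - 3/5 = -43/5.

-43/5


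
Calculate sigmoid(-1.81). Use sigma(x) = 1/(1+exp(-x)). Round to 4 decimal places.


sigma(-1.81) = 1/(1+e^(1.81)) = 1/(1+6.110447) = 1/7.110447 = 0.1406.

0.1406


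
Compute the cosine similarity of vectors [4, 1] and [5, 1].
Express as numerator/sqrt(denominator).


dot = 21. |a|^2 = 17, |b|^2 = 26. cos = 21/sqrt(442).

21/sqrt(442)


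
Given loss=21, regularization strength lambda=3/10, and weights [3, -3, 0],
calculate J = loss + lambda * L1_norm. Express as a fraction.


L1 norm = sum(|w|) = 6. J = 21 + 3/10 * 6 = 114/5.

114/5


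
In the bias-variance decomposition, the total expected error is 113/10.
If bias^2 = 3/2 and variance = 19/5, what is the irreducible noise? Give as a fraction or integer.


Total error = bias^2 + variance + irreducible noise. So irreducible noise = 113/10 - 3/2 - 19/5 = 6.

6


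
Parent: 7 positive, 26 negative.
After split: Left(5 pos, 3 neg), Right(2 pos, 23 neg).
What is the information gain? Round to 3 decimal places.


H(parent) = 0.7455. H(left) = 0.9544, H(right) = 0.4022. Weighted = (8/33)*0.9544 + (25/33)*0.4022 = 0.5361. IG = 0.7455 - 0.5361 = 0.2094, which rounds to 0.209.

0.209


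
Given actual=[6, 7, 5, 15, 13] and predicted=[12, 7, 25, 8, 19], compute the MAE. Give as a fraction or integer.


MAE = (1/5) * (|6-12|=6 + |7-7|=0 + |5-25|=20 + |15-8|=7 + |13-19|=6). Sum = 39. MAE = 39/5.

39/5


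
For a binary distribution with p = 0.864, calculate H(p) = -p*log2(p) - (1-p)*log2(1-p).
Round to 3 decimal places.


H = -0.864*log2(0.864) - 0.136*log2(0.136) = 0.574.

0.574


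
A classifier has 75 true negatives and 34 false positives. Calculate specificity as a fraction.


Specificity = TN / (TN + FP) = 75 / 109 = 75/109.

75/109


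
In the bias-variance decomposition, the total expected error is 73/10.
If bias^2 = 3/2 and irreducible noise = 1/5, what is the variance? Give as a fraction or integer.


Total error = bias^2 + variance + irreducible noise. So variance = 73/10 - 3/2 - 1/5 = 28/5.

28/5


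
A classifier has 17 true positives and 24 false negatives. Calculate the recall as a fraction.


Recall = TP / (TP + FN) = 17 / 41 = 17/41.

17/41


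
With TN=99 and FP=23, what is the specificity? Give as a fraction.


Specificity = TN / (TN + FP) = 99 / 122 = 99/122.

99/122


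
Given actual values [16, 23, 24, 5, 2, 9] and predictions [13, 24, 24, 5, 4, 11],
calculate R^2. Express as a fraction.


Mean(y) = 79/6. SS_res = 18. SS_tot = 2585/6. R^2 = 1 - 18/(2585/6) = 2477/2585.

2477/2585


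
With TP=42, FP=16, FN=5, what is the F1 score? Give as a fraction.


Precision = 42/58 = 21/29. Recall = 42/47 = 42/47. F1 = 2*P*R/(P+R) = 4/5.

4/5


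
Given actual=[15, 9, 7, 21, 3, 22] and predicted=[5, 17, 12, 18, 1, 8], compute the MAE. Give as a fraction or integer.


MAE = (1/6) * (|15-5|=10 + |9-17|=8 + |7-12|=5 + |21-18|=3 + |3-1|=2 + |22-8|=14). Sum = 42. MAE = 7.

7


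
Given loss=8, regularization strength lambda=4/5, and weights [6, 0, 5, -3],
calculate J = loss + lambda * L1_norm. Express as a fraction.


L1 norm = sum(|w|) = 14. J = 8 + 4/5 * 14 = 96/5.

96/5


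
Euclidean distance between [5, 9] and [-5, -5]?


d = sqrt(sum of squared differences). (5--5)^2=100, (9--5)^2=196. Sum = 296.

sqrt(296)


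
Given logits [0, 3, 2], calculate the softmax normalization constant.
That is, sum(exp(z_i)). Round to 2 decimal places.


Denom = e^0=1.0000 + e^3=20.0855 + e^2=7.3891. Sum = 28.4746, which rounds to 28.47.

28.47


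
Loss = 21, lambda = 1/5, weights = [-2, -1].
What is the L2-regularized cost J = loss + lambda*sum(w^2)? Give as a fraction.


L2 sq norm = sum(w^2) = 5. J = 21 + 1/5 * 5 = 22.

22


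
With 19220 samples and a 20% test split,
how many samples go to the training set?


Test set = 19220 * 20% = 3844. Training set = 19220 - 3844 = 15376.

15376


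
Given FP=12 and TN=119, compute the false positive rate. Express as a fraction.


FPR = FP / (FP + TN) = 12 / 131 = 12/131.

12/131


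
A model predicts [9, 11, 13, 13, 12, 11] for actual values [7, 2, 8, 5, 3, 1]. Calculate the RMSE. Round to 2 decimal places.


MSE = 59.1667. RMSE = sqrt(59.1667) = 7.69.

7.69


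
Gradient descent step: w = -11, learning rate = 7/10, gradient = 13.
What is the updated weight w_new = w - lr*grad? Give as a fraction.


w_new = -11 - 7/10 * 13 = -11 - 91/10 = -201/10.

-201/10


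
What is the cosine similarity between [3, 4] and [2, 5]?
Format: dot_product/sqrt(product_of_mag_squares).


dot = 26. |a|^2 = 25, |b|^2 = 29. cos = 26/sqrt(725).

26/sqrt(725)


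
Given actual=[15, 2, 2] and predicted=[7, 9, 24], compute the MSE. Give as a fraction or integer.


MSE = (1/3) * ((15-7)^2=64 + (2-9)^2=49 + (2-24)^2=484). Sum = 597. MSE = 199.

199


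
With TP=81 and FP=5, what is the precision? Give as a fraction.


Precision = TP / (TP + FP) = 81 / 86 = 81/86.

81/86


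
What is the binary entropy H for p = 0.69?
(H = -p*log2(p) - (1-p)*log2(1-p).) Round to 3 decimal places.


H = -0.69*log2(0.69) - 0.31*log2(0.31) = 0.893.

0.893


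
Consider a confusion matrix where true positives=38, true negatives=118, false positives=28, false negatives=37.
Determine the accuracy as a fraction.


Accuracy = (TP + TN) / (TP + TN + FP + FN) = (38 + 118) / 221 = 12/17.

12/17


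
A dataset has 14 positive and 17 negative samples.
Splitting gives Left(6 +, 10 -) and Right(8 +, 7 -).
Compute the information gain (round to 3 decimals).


H(parent) = 0.9932. H(left) = 0.9544, H(right) = 0.9968. Weighted = (16/31)*0.9544 + (15/31)*0.9968 = 0.9749. IG = 0.9932 - 0.9749 = 0.0183, which rounds to 0.018.

0.018


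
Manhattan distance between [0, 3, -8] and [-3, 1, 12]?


d = sum of absolute differences: |0--3|=3 + |3-1|=2 + |-8-12|=20 = 25.

25


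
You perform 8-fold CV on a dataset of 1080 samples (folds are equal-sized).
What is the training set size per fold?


Each validation fold has 1080/8 = 135 samples. Training set = 1080 - 135 = 945.

945


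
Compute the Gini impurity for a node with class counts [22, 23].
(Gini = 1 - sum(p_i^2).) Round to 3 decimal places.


Total = 45. Proportions: 22/45, 23/45. sum(p_i^2) = 0.5002. Gini = 1 - 0.5002 = 0.4998, which rounds to 0.500.

0.500


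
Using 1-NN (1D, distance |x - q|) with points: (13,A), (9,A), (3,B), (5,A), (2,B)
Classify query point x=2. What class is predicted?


Distances: |13-2|=11, |9-2|=7, |3-2|=1, |5-2|=3, |2-2|=0. 1 nearest: (2,B). Counts: {'B': 1}. Majority class: B.

B


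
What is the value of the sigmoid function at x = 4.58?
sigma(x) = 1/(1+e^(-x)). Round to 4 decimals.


sigma(4.58) = 1/(1+e^(-4.58)) = 1/(1+0.010255) = 1/1.010255 = 0.9898.

0.9898


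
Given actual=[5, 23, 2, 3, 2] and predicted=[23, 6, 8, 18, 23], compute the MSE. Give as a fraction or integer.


MSE = (1/5) * ((5-23)^2=324 + (23-6)^2=289 + (2-8)^2=36 + (3-18)^2=225 + (2-23)^2=441). Sum = 1315. MSE = 263.

263


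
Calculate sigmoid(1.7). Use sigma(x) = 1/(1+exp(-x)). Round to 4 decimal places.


sigma(1.7) = 1/(1+e^(-1.7)) = 1/(1+0.182684) = 1/1.182684 = 0.8455.

0.8455


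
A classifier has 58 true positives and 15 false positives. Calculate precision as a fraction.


Precision = TP / (TP + FP) = 58 / 73 = 58/73.

58/73


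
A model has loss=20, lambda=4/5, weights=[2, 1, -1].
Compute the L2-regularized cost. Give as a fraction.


L2 sq norm = sum(w^2) = 6. J = 20 + 4/5 * 6 = 124/5.

124/5


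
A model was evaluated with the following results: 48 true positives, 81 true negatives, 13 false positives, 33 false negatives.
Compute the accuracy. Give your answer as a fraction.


Accuracy = (TP + TN) / (TP + TN + FP + FN) = (48 + 81) / 175 = 129/175.

129/175


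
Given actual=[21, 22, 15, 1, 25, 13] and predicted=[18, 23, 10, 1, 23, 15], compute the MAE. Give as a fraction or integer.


MAE = (1/6) * (|21-18|=3 + |22-23|=1 + |15-10|=5 + |1-1|=0 + |25-23|=2 + |13-15|=2). Sum = 13. MAE = 13/6.

13/6


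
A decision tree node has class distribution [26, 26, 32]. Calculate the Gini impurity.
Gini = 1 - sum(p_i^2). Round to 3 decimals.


Total = 84. Proportions: 26/84, 26/84, 32/84. sum(p_i^2) = 0.3367. Gini = 1 - 0.3367 = 0.6633, which rounds to 0.663.

0.663


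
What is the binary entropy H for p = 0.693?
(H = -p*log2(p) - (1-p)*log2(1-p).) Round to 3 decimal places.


H = -0.693*log2(0.693) - 0.307*log2(0.307) = 0.890.

0.890


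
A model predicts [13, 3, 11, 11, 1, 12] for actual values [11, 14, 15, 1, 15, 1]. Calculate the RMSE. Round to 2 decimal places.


MSE = 93.0000. RMSE = sqrt(93.0000) = 9.64.

9.64


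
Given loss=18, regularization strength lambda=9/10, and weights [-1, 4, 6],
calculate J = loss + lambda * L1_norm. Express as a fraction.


L1 norm = sum(|w|) = 11. J = 18 + 9/10 * 11 = 279/10.

279/10


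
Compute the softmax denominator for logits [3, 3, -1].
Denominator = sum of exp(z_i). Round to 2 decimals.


Denom = e^3=20.0855 + e^3=20.0855 + e^-1=0.3679. Sum = 40.5389, which rounds to 40.54.

40.54


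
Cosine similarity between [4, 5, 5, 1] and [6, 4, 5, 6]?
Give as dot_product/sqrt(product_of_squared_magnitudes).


dot = 75. |a|^2 = 67, |b|^2 = 113. cos = 75/sqrt(7571).

75/sqrt(7571)


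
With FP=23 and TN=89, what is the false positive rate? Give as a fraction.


FPR = FP / (FP + TN) = 23 / 112 = 23/112.

23/112


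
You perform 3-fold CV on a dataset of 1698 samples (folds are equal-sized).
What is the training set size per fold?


Each validation fold has 1698/3 = 566 samples. Training set = 1698 - 566 = 1132.

1132


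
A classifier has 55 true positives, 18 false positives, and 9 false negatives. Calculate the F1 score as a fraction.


Precision = 55/73 = 55/73. Recall = 55/64 = 55/64. F1 = 2*P*R/(P+R) = 110/137.

110/137


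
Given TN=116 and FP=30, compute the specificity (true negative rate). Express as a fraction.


Specificity = TN / (TN + FP) = 116 / 146 = 58/73.

58/73


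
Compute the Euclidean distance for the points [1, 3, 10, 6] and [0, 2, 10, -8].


d = sqrt(sum of squared differences). (1-0)^2=1, (3-2)^2=1, (10-10)^2=0, (6--8)^2=196. Sum = 198.

sqrt(198)


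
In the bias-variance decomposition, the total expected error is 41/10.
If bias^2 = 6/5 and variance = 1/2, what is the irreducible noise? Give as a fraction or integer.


Total error = bias^2 + variance + irreducible noise. So irreducible noise = 41/10 - 6/5 - 1/2 = 12/5.

12/5


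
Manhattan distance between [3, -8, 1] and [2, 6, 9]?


d = sum of absolute differences: |3-2|=1 + |-8-6|=14 + |1-9|=8 = 23.

23


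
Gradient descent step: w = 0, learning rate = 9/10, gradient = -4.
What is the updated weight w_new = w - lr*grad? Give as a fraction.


w_new = 0 - 9/10 * -4 = 0 - -18/5 = 18/5.

18/5


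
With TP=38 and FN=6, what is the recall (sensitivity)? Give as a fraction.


Recall = TP / (TP + FN) = 38 / 44 = 19/22.

19/22


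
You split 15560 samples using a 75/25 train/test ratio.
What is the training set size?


Test set = 15560 * 25% = 3890. Training set = 15560 - 3890 = 11670.

11670


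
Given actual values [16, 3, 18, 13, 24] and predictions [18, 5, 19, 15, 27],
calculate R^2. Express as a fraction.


Mean(y) = 74/5. SS_res = 22. SS_tot = 1194/5. R^2 = 1 - 22/(1194/5) = 542/597.

542/597


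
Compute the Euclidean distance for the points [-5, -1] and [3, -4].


d = sqrt(sum of squared differences). (-5-3)^2=64, (-1--4)^2=9. Sum = 73.

sqrt(73)


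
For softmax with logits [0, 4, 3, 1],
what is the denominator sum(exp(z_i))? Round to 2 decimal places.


Denom = e^0=1.0000 + e^4=54.5982 + e^3=20.0855 + e^1=2.7183. Sum = 78.4020, which rounds to 78.40.

78.40


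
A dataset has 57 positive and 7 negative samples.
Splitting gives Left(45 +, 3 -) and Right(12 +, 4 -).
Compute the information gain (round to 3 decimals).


H(parent) = 0.4980. H(left) = 0.3373, H(right) = 0.8113. Weighted = (48/64)*0.3373 + (16/64)*0.8113 = 0.4558. IG = 0.4980 - 0.4558 = 0.0422, which rounds to 0.042.

0.042


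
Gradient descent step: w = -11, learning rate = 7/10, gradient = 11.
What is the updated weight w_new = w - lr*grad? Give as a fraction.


w_new = -11 - 7/10 * 11 = -11 - 77/10 = -187/10.

-187/10


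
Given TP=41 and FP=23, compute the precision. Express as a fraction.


Precision = TP / (TP + FP) = 41 / 64 = 41/64.

41/64


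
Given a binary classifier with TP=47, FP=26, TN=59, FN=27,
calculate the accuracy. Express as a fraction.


Accuracy = (TP + TN) / (TP + TN + FP + FN) = (47 + 59) / 159 = 2/3.

2/3


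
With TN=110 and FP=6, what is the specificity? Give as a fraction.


Specificity = TN / (TN + FP) = 110 / 116 = 55/58.

55/58


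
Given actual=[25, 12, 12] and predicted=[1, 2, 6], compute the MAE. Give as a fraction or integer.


MAE = (1/3) * (|25-1|=24 + |12-2|=10 + |12-6|=6). Sum = 40. MAE = 40/3.

40/3


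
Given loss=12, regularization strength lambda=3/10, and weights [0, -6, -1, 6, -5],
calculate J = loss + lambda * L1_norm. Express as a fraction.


L1 norm = sum(|w|) = 18. J = 12 + 3/10 * 18 = 87/5.

87/5


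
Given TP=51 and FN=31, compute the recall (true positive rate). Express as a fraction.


Recall = TP / (TP + FN) = 51 / 82 = 51/82.

51/82


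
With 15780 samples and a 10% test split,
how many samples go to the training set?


Test set = 15780 * 10% = 1578. Training set = 15780 - 1578 = 14202.

14202


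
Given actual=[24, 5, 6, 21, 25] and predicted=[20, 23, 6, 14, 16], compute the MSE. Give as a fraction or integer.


MSE = (1/5) * ((24-20)^2=16 + (5-23)^2=324 + (6-6)^2=0 + (21-14)^2=49 + (25-16)^2=81). Sum = 470. MSE = 94.

94


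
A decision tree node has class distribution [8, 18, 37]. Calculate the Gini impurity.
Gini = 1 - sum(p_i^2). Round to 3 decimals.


Total = 63. Proportions: 8/63, 18/63, 37/63. sum(p_i^2) = 0.4427. Gini = 1 - 0.4427 = 0.5573, which rounds to 0.557.

0.557


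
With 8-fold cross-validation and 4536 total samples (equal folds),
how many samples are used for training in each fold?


Each validation fold has 4536/8 = 567 samples. Training set = 4536 - 567 = 3969.

3969


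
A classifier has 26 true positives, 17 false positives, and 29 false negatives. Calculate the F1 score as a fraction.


Precision = 26/43 = 26/43. Recall = 26/55 = 26/55. F1 = 2*P*R/(P+R) = 26/49.

26/49


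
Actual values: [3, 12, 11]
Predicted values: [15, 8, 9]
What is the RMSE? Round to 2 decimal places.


MSE = 54.6667. RMSE = sqrt(54.6667) = 7.39.

7.39


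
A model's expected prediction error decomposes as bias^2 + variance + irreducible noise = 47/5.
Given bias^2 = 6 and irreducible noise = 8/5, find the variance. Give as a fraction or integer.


Total error = bias^2 + variance + irreducible noise. So variance = 47/5 - 6 - 8/5 = 9/5.

9/5


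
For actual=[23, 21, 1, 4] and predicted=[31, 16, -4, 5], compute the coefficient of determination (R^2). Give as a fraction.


Mean(y) = 49/4. SS_res = 115. SS_tot = 1547/4. R^2 = 1 - 115/(1547/4) = 1087/1547.

1087/1547


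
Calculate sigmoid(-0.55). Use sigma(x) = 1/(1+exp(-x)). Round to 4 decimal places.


sigma(-0.55) = 1/(1+e^(0.55)) = 1/(1+1.733253) = 1/2.733253 = 0.3659.

0.3659
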